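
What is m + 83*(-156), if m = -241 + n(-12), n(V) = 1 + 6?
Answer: -13182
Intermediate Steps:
n(V) = 7
m = -234 (m = -241 + 7 = -234)
m + 83*(-156) = -234 + 83*(-156) = -234 - 12948 = -13182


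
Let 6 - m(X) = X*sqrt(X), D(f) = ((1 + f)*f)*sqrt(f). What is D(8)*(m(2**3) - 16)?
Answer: -4608 - 1440*sqrt(2) ≈ -6644.5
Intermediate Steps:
D(f) = f**(3/2)*(1 + f) (D(f) = (f*(1 + f))*sqrt(f) = f**(3/2)*(1 + f))
m(X) = 6 - X**(3/2) (m(X) = 6 - X*sqrt(X) = 6 - X**(3/2))
D(8)*(m(2**3) - 16) = (8**(3/2)*(1 + 8))*((6 - (2**3)**(3/2)) - 16) = ((16*sqrt(2))*9)*((6 - 8**(3/2)) - 16) = (144*sqrt(2))*((6 - 16*sqrt(2)) - 16) = (144*sqrt(2))*(-10 - 16*sqrt(2)) = 144*sqrt(2)*(-10 - 16*sqrt(2))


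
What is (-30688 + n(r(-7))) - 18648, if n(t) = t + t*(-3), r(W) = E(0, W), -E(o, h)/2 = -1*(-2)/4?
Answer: -49334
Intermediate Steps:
E(o, h) = -1 (E(o, h) = -2*(-1*(-2))/4 = -4/4 = -2*½ = -1)
r(W) = -1
n(t) = -2*t (n(t) = t - 3*t = -2*t)
(-30688 + n(r(-7))) - 18648 = (-30688 - 2*(-1)) - 18648 = (-30688 + 2) - 18648 = -30686 - 18648 = -49334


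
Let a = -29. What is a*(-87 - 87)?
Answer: 5046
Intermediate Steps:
a*(-87 - 87) = -29*(-87 - 87) = -29*(-174) = 5046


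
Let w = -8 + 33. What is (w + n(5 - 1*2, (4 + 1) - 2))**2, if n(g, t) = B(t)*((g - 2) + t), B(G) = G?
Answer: 1369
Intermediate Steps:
w = 25
n(g, t) = t*(-2 + g + t) (n(g, t) = t*((g - 2) + t) = t*((-2 + g) + t) = t*(-2 + g + t))
(w + n(5 - 1*2, (4 + 1) - 2))**2 = (25 + ((4 + 1) - 2)*(-2 + (5 - 1*2) + ((4 + 1) - 2)))**2 = (25 + (5 - 2)*(-2 + (5 - 2) + (5 - 2)))**2 = (25 + 3*(-2 + 3 + 3))**2 = (25 + 3*4)**2 = (25 + 12)**2 = 37**2 = 1369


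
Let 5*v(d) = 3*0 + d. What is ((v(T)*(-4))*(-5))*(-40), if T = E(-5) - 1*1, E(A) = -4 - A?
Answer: 0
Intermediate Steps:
T = 0 (T = (-4 - 1*(-5)) - 1*1 = (-4 + 5) - 1 = 1 - 1 = 0)
v(d) = d/5 (v(d) = (3*0 + d)/5 = (0 + d)/5 = d/5)
((v(T)*(-4))*(-5))*(-40) = ((((1/5)*0)*(-4))*(-5))*(-40) = ((0*(-4))*(-5))*(-40) = (0*(-5))*(-40) = 0*(-40) = 0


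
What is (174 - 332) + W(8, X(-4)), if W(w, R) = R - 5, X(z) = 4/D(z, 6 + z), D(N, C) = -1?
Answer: -167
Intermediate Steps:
X(z) = -4 (X(z) = 4/(-1) = 4*(-1) = -4)
W(w, R) = -5 + R
(174 - 332) + W(8, X(-4)) = (174 - 332) + (-5 - 4) = -158 - 9 = -167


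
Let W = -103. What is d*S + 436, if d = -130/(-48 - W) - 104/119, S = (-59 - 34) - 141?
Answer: 1562416/1309 ≈ 1193.6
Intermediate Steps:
S = -234 (S = -93 - 141 = -234)
d = -4238/1309 (d = -130/(-48 - 1*(-103)) - 104/119 = -130/(-48 + 103) - 104*1/119 = -130/55 - 104/119 = -130*1/55 - 104/119 = -26/11 - 104/119 = -4238/1309 ≈ -3.2376)
d*S + 436 = -4238/1309*(-234) + 436 = 991692/1309 + 436 = 1562416/1309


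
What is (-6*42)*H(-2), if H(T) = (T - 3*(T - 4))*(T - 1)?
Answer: 12096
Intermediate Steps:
H(T) = (-1 + T)*(12 - 2*T) (H(T) = (T - 3*(-4 + T))*(-1 + T) = (T + (12 - 3*T))*(-1 + T) = (12 - 2*T)*(-1 + T) = (-1 + T)*(12 - 2*T))
(-6*42)*H(-2) = (-6*42)*(-12 - 2*(-2)² + 14*(-2)) = -252*(-12 - 2*4 - 28) = -252*(-12 - 8 - 28) = -252*(-48) = 12096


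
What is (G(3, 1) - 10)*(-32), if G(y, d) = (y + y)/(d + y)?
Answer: 272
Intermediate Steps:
G(y, d) = 2*y/(d + y) (G(y, d) = (2*y)/(d + y) = 2*y/(d + y))
(G(3, 1) - 10)*(-32) = (2*3/(1 + 3) - 10)*(-32) = (2*3/4 - 10)*(-32) = (2*3*(¼) - 10)*(-32) = (3/2 - 10)*(-32) = -17/2*(-32) = 272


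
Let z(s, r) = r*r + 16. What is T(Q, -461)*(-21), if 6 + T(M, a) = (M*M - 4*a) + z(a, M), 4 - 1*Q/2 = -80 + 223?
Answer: -3284862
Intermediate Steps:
z(s, r) = 16 + r**2 (z(s, r) = r**2 + 16 = 16 + r**2)
Q = -278 (Q = 8 - 2*(-80 + 223) = 8 - 2*143 = 8 - 286 = -278)
T(M, a) = 10 - 4*a + 2*M**2 (T(M, a) = -6 + ((M*M - 4*a) + (16 + M**2)) = -6 + ((M**2 - 4*a) + (16 + M**2)) = -6 + (16 - 4*a + 2*M**2) = 10 - 4*a + 2*M**2)
T(Q, -461)*(-21) = (10 - 4*(-461) + 2*(-278)**2)*(-21) = (10 + 1844 + 2*77284)*(-21) = (10 + 1844 + 154568)*(-21) = 156422*(-21) = -3284862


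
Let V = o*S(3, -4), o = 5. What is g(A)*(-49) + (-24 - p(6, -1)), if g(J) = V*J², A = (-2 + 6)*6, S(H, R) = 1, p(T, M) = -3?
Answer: -141141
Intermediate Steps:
A = 24 (A = 4*6 = 24)
V = 5 (V = 5*1 = 5)
g(J) = 5*J²
g(A)*(-49) + (-24 - p(6, -1)) = (5*24²)*(-49) + (-24 - 1*(-3)) = (5*576)*(-49) + (-24 + 3) = 2880*(-49) - 21 = -141120 - 21 = -141141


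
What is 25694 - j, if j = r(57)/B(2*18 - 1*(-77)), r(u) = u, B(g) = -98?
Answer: 2518069/98 ≈ 25695.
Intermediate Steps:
j = -57/98 (j = 57/(-98) = 57*(-1/98) = -57/98 ≈ -0.58163)
25694 - j = 25694 - 1*(-57/98) = 25694 + 57/98 = 2518069/98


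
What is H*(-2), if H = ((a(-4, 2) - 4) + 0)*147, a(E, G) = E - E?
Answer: 1176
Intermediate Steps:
a(E, G) = 0
H = -588 (H = ((0 - 4) + 0)*147 = (-4 + 0)*147 = -4*147 = -588)
H*(-2) = -588*(-2) = 1176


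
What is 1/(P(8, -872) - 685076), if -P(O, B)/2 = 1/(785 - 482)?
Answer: -303/207578030 ≈ -1.4597e-6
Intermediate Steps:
P(O, B) = -2/303 (P(O, B) = -2/(785 - 482) = -2/303)
1/(P(8, -872) - 685076) = 1/(-2/303 - 685076) = 1/(-207578030/303) = -303/207578030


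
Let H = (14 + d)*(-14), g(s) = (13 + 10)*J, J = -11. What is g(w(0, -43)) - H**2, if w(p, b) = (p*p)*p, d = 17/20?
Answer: -4347541/100 ≈ -43475.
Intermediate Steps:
d = 17/20 (d = 17*(1/20) = 17/20 ≈ 0.85000)
w(p, b) = p**3 (w(p, b) = p**2*p = p**3)
g(s) = -253 (g(s) = (13 + 10)*(-11) = 23*(-11) = -253)
H = -2079/10 (H = (14 + 17/20)*(-14) = (297/20)*(-14) = -2079/10 ≈ -207.90)
g(w(0, -43)) - H**2 = -253 - (-2079/10)**2 = -253 - 1*4322241/100 = -253 - 4322241/100 = -4347541/100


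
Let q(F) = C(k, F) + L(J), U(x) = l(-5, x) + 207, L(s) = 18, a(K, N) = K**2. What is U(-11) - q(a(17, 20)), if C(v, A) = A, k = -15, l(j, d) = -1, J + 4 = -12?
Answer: -101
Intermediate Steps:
J = -16 (J = -4 - 12 = -16)
U(x) = 206 (U(x) = -1 + 207 = 206)
q(F) = 18 + F (q(F) = F + 18 = 18 + F)
U(-11) - q(a(17, 20)) = 206 - (18 + 17**2) = 206 - (18 + 289) = 206 - 1*307 = 206 - 307 = -101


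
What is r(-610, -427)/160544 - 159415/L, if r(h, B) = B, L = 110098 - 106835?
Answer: -25594515061/523855072 ≈ -48.858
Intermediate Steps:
L = 3263
r(-610, -427)/160544 - 159415/L = -427/160544 - 159415/3263 = -25594515061/523855072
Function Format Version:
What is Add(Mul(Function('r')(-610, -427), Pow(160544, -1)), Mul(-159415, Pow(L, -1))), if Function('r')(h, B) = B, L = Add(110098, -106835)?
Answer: Rational(-25594515061, 523855072) ≈ -48.858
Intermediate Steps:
L = 3263
Add(Mul(Function('r')(-610, -427), Pow(160544, -1)), Mul(-159415, Pow(L, -1))) = Add(Mul(-427, Pow(160544, -1)), Mul(-159415, Pow(3263, -1))) = Add(Mul(-427, Rational(1, 160544)), Mul(-159415, Rational(1, 3263))) = Add(Rational(-427, 160544), Rational(-159415, 3263)) = Rational(-25594515061, 523855072)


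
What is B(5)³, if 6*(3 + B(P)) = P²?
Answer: 343/216 ≈ 1.5880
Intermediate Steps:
B(P) = -3 + P²/6
B(5)³ = (-3 + (⅙)*5²)³ = (-3 + (⅙)*25)³ = (-3 + 25/6)³ = (7/6)³ = 343/216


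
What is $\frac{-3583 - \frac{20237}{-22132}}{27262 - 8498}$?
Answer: $- \frac{79278719}{415284848} \approx -0.1909$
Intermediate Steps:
$\frac{-3583 - \frac{20237}{-22132}}{27262 - 8498} = \frac{-3583 - - \frac{20237}{22132}}{18764} = \left(-3583 + \frac{20237}{22132}\right) \frac{1}{18764} = \left(- \frac{79278719}{22132}\right) \frac{1}{18764} = - \frac{79278719}{415284848}$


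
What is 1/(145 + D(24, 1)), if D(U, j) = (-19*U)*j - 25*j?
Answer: -1/336 ≈ -0.0029762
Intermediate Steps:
D(U, j) = -25*j - 19*U*j (D(U, j) = -19*U*j - 25*j = -25*j - 19*U*j)
1/(145 + D(24, 1)) = 1/(145 - 1*1*(25 + 19*24)) = 1/(145 - 1*1*(25 + 456)) = 1/(145 - 1*1*481) = 1/(145 - 481) = 1/(-336) = -1/336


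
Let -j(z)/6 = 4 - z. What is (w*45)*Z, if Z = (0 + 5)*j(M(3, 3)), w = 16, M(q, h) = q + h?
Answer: 43200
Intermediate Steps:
M(q, h) = h + q
j(z) = -24 + 6*z (j(z) = -6*(4 - z) = -24 + 6*z)
Z = 60 (Z = (0 + 5)*(-24 + 6*(3 + 3)) = 5*(-24 + 6*6) = 5*(-24 + 36) = 5*12 = 60)
(w*45)*Z = (16*45)*60 = 720*60 = 43200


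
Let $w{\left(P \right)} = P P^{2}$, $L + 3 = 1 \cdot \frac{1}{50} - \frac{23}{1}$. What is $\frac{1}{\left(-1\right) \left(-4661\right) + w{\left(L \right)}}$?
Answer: $- \frac{125000}{1609308899} \approx -7.7673 \cdot 10^{-5}$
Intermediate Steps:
$L = - \frac{1299}{50}$ ($L = -3 + \left(1 \cdot \frac{1}{50} - \frac{23}{1}\right) = -3 + \left(1 \cdot \frac{1}{50} - 23\right) = -3 + \left(\frac{1}{50} - 23\right) = -3 - \frac{1149}{50} = - \frac{1299}{50} \approx -25.98$)
$w{\left(P \right)} = P^{3}$
$\frac{1}{\left(-1\right) \left(-4661\right) + w{\left(L \right)}} = \frac{1}{\left(-1\right) \left(-4661\right) + \left(- \frac{1299}{50}\right)^{3}} = \frac{1}{4661 - \frac{2191933899}{125000}} = \frac{1}{- \frac{1609308899}{125000}} = - \frac{125000}{1609308899}$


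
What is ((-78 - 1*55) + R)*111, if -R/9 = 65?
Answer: -79698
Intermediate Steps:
R = -585 (R = -9*65 = -585)
((-78 - 1*55) + R)*111 = ((-78 - 1*55) - 585)*111 = ((-78 - 55) - 585)*111 = (-133 - 585)*111 = -718*111 = -79698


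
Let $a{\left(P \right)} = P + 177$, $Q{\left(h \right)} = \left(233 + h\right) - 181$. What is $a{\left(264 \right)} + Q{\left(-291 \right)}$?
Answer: $202$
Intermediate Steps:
$Q{\left(h \right)} = 52 + h$
$a{\left(P \right)} = 177 + P$
$a{\left(264 \right)} + Q{\left(-291 \right)} = \left(177 + 264\right) + \left(52 - 291\right) = 441 - 239 = 202$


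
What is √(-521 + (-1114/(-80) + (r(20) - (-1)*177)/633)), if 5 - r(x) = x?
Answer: 7*I*√184196670/4220 ≈ 22.513*I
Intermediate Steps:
r(x) = 5 - x
√(-521 + (-1114/(-80) + (r(20) - (-1)*177)/633)) = √(-521 + (-1114/(-80) + ((5 - 1*20) - (-1)*177)/633)) = √(-521 + (-1114*(-1/80) + ((5 - 20) - 1*(-177))*(1/633))) = √(-521 + (557/40 + (-15 + 177)*(1/633))) = √(-521 + (557/40 + 162*(1/633))) = √(-521 + (557/40 + 54/211)) = √(-521 + 119687/8440) = √(-4277553/8440) = 7*I*√184196670/4220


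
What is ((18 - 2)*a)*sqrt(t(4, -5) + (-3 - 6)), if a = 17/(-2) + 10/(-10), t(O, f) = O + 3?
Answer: -152*I*sqrt(2) ≈ -214.96*I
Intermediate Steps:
t(O, f) = 3 + O
a = -19/2 (a = 17*(-1/2) + 10*(-1/10) = -17/2 - 1 = -19/2 ≈ -9.5000)
((18 - 2)*a)*sqrt(t(4, -5) + (-3 - 6)) = ((18 - 2)*(-19/2))*sqrt((3 + 4) + (-3 - 6)) = (16*(-19/2))*sqrt(7 - 9) = -152*I*sqrt(2)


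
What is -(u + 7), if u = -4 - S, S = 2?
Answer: -1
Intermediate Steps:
u = -6 (u = -4 - 1*2 = -4 - 2 = -6)
-(u + 7) = -(-6 + 7) = -1*1 = -1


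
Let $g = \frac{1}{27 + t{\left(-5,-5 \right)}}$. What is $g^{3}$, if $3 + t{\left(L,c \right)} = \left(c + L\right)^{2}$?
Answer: $\frac{1}{1906624} \approx 5.2449 \cdot 10^{-7}$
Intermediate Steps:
$t{\left(L,c \right)} = -3 + \left(L + c\right)^{2}$ ($t{\left(L,c \right)} = -3 + \left(c + L\right)^{2} = -3 + \left(L + c\right)^{2}$)
$g = \frac{1}{124}$ ($g = \frac{1}{27 - \left(3 - \left(-5 - 5\right)^{2}\right)} = \frac{1}{27 - \left(3 - \left(-10\right)^{2}\right)} = \frac{1}{27 + \left(-3 + 100\right)} = \frac{1}{27 + 97} = \frac{1}{124} \approx 0.0080645$)
$g^{3} = \left(\frac{1}{124}\right)^{3} = \frac{1}{1906624}$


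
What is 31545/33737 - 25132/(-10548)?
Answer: 295153736/88964469 ≈ 3.3177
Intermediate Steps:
31545/33737 - 25132/(-10548) = 31545*(1/33737) - 25132*(-1/10548) = 31545/33737 + 6283/2637 = 295153736/88964469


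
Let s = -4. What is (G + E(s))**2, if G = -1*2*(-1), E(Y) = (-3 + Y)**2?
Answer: 2601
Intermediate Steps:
G = 2 (G = -2*(-1) = 2)
(G + E(s))**2 = (2 + (-3 - 4)**2)**2 = (2 + (-7)**2)**2 = (2 + 49)**2 = 51**2 = 2601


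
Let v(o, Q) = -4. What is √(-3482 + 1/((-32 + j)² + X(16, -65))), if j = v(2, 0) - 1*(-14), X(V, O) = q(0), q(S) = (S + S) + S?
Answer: I*√1685287/22 ≈ 59.008*I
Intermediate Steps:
q(S) = 3*S (q(S) = 2*S + S = 3*S)
X(V, O) = 0 (X(V, O) = 3*0 = 0)
j = 10 (j = -4 - 1*(-14) = -4 + 14 = 10)
√(-3482 + 1/((-32 + j)² + X(16, -65))) = √(-3482 + 1/((-32 + 10)² + 0)) = √(-3482 + 1/((-22)² + 0)) = √(-3482 + 1/(484 + 0)) = √(-3482 + 1/484) = √(-1685287/484) = I*√1685287/22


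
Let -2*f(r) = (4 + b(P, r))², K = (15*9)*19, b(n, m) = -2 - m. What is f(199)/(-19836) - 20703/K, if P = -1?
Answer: -1406987/198360 ≈ -7.0931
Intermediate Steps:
K = 2565 (K = 135*19 = 2565)
f(r) = -(2 - r)²/2 (f(r) = -(4 + (-2 - r))²/2 = -(2 - r)²/2)
f(199)/(-19836) - 20703/K = -(-2 + 199)²/2/(-19836) - 20703/2565 = -½*197²*(-1/19836) - 20703*1/2565 = -½*38809*(-1/19836) - 6901/855 = -38809/2*(-1/19836) - 6901/855 = 38809/39672 - 6901/855 = -1406987/198360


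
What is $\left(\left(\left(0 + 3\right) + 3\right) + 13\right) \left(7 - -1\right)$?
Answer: $152$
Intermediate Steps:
$\left(\left(\left(0 + 3\right) + 3\right) + 13\right) \left(7 - -1\right) = \left(\left(3 + 3\right) + 13\right) \left(7 + 1\right) = \left(6 + 13\right) 8 = 19 \cdot 8 = 152$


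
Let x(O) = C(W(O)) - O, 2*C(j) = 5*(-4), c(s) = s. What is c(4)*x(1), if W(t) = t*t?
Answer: -44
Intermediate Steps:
W(t) = t**2
C(j) = -10 (C(j) = (5*(-4))/2 = (1/2)*(-20) = -10)
x(O) = -10 - O
c(4)*x(1) = 4*(-10 - 1*1) = 4*(-10 - 1) = 4*(-11) = -44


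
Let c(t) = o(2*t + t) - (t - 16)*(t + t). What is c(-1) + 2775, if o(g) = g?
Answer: 2738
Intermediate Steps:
c(t) = 3*t - 2*t*(-16 + t) (c(t) = (2*t + t) - (t - 16)*(t + t) = 3*t - (-16 + t)*2*t = 3*t - 2*t*(-16 + t))
c(-1) + 2775 = -(35 - 2*(-1)) + 2775 = -(35 + 2) + 2775 = -1*37 + 2775 = -37 + 2775 = 2738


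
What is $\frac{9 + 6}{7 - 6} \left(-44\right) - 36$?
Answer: $-696$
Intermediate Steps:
$\frac{9 + 6}{7 - 6} \left(-44\right) - 36 = \frac{15}{1} \left(-44\right) - 36 = 15 \cdot 1 \left(-44\right) - 36 = 15 \left(-44\right) - 36 = -660 - 36 = -696$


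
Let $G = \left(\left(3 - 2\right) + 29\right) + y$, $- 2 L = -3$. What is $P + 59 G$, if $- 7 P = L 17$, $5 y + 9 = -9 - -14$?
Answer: $\frac{120341}{70} \approx 1719.2$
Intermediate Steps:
$y = - \frac{4}{5}$ ($y = - \frac{9}{5} + \frac{-9 - -14}{5} = - \frac{9}{5} + \frac{-9 + 14}{5} = - \frac{9}{5} + \frac{1}{5} \cdot 5 = - \frac{9}{5} + 1 = - \frac{4}{5} \approx -0.8$)
$L = \frac{3}{2}$ ($L = \left(- \frac{1}{2}\right) \left(-3\right) = \frac{3}{2} \approx 1.5$)
$P = - \frac{51}{14}$ ($P = - \frac{\frac{3}{2} \cdot 17}{7} = \left(- \frac{1}{7}\right) \frac{51}{2} = - \frac{51}{14} \approx -3.6429$)
$G = \frac{146}{5}$ ($G = \left(\left(3 - 2\right) + 29\right) - \frac{4}{5} = \left(1 + 29\right) - \frac{4}{5} = 30 - \frac{4}{5} = \frac{146}{5} \approx 29.2$)
$P + 59 G = - \frac{51}{14} + 59 \cdot \frac{146}{5} = - \frac{51}{14} + \frac{8614}{5} = \frac{120341}{70}$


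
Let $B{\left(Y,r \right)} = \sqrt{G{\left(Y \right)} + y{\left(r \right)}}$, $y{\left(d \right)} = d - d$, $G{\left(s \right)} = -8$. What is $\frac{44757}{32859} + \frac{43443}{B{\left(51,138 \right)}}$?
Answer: $\frac{4973}{3651} - \frac{43443 i \sqrt{2}}{4} \approx 1.3621 - 15359.0 i$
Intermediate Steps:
$y{\left(d \right)} = 0$
$B{\left(Y,r \right)} = 2 i \sqrt{2}$ ($B{\left(Y,r \right)} = \sqrt{-8 + 0} = \sqrt{-8} = 2 i \sqrt{2}$)
$\frac{44757}{32859} + \frac{43443}{B{\left(51,138 \right)}} = \frac{44757}{32859} + \frac{43443}{2 i \sqrt{2}} = 44757 \cdot \frac{1}{32859} + 43443 \left(- \frac{i \sqrt{2}}{4}\right) = \frac{4973}{3651} - \frac{43443 i \sqrt{2}}{4}$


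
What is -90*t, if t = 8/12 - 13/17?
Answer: 150/17 ≈ 8.8235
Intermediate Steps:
t = -5/51 (t = 8*(1/12) - 13*1/17 = ⅔ - 13/17 = -5/51 ≈ -0.098039)
-90*t = -90*(-5/51) = 150/17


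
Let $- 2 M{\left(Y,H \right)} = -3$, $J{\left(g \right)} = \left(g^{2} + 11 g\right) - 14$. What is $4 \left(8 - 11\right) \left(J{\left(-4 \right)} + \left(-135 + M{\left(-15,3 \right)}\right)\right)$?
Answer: $2106$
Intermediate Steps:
$J{\left(g \right)} = -14 + g^{2} + 11 g$
$M{\left(Y,H \right)} = \frac{3}{2}$ ($M{\left(Y,H \right)} = \left(- \frac{1}{2}\right) \left(-3\right) = \frac{3}{2}$)
$4 \left(8 - 11\right) \left(J{\left(-4 \right)} + \left(-135 + M{\left(-15,3 \right)}\right)\right) = 4 \left(8 - 11\right) \left(\left(-14 + \left(-4\right)^{2} + 11 \left(-4\right)\right) + \left(-135 + \frac{3}{2}\right)\right) = 4 \left(-3\right) \left(\left(-14 + 16 - 44\right) - \frac{267}{2}\right) = - 12 \left(-42 - \frac{267}{2}\right) = \left(-12\right) \left(- \frac{351}{2}\right) = 2106$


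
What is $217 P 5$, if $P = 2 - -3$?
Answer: $5425$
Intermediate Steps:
$P = 5$ ($P = 2 + 3 = 5$)
$217 P 5 = 217 \cdot 5 \cdot 5 = 217 \cdot 25 = 5425$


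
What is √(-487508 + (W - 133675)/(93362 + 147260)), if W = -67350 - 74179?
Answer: I*√7056566504415490/120311 ≈ 698.22*I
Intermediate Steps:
W = -141529
√(-487508 + (W - 133675)/(93362 + 147260)) = √(-487508 + (-141529 - 133675)/(93362 + 147260)) = √(-487508 - 275204/240622) = √(-487508 - 275204*1/240622) = √(-487508 - 137602/120311) = √(-58652712590/120311) = I*√7056566504415490/120311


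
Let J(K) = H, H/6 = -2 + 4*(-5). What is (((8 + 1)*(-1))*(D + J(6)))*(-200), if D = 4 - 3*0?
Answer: -230400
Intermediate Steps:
H = -132 (H = 6*(-2 + 4*(-5)) = 6*(-2 - 20) = 6*(-22) = -132)
J(K) = -132
D = 4 (D = 4 + 0 = 4)
(((8 + 1)*(-1))*(D + J(6)))*(-200) = (((8 + 1)*(-1))*(4 - 132))*(-200) = ((9*(-1))*(-128))*(-200) = -9*(-128)*(-200) = 1152*(-200) = -230400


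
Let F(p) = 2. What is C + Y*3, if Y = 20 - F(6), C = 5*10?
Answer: 104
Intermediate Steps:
C = 50
Y = 18 (Y = 20 - 1*2 = 20 - 2 = 18)
C + Y*3 = 50 + 18*3 = 50 + 54 = 104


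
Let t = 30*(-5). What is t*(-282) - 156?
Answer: 42144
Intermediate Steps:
t = -150
t*(-282) - 156 = -150*(-282) - 156 = 42300 - 156 = 42144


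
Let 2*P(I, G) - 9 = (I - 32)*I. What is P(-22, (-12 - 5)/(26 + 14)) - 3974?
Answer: -6751/2 ≈ -3375.5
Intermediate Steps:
P(I, G) = 9/2 + I*(-32 + I)/2 (P(I, G) = 9/2 + ((I - 32)*I)/2 = 9/2 + ((-32 + I)*I)/2 = 9/2 + (I*(-32 + I))/2 = 9/2 + I*(-32 + I)/2)
P(-22, (-12 - 5)/(26 + 14)) - 3974 = (9/2 + (1/2)*(-22)**2 - 16*(-22)) - 3974 = (9/2 + (1/2)*484 + 352) - 3974 = (9/2 + 242 + 352) - 3974 = 1197/2 - 3974 = -6751/2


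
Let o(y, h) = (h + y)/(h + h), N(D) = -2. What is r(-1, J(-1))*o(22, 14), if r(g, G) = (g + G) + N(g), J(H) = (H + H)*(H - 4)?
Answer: 9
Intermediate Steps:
J(H) = 2*H*(-4 + H) (J(H) = (2*H)*(-4 + H) = 2*H*(-4 + H))
r(g, G) = -2 + G + g (r(g, G) = (g + G) - 2 = (G + g) - 2 = -2 + G + g)
o(y, h) = (h + y)/(2*h) (o(y, h) = (h + y)/((2*h)) = (h + y)*(1/(2*h)) = (h + y)/(2*h))
r(-1, J(-1))*o(22, 14) = (-2 + 2*(-1)*(-4 - 1) - 1)*((1/2)*(14 + 22)/14) = (-2 + 2*(-1)*(-5) - 1)*((1/2)*(1/14)*36) = (-2 + 10 - 1)*(9/7) = 7*(9/7) = 9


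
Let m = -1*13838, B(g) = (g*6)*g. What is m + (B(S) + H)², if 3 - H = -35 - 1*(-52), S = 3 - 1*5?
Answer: -13738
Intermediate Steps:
S = -2 (S = 3 - 5 = -2)
B(g) = 6*g² (B(g) = (6*g)*g = 6*g²)
H = -14 (H = 3 - (-35 - 1*(-52)) = 3 - (-35 + 52) = 3 - 1*17 = 3 - 17 = -14)
m = -13838
m + (B(S) + H)² = -13838 + (6*(-2)² - 14)² = -13838 + (6*4 - 14)² = -13838 + (24 - 14)² = -13838 + 10² = -13838 + 100 = -13738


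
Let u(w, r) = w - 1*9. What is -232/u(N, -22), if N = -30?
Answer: 232/39 ≈ 5.9487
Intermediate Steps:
u(w, r) = -9 + w (u(w, r) = w - 9 = -9 + w)
-232/u(N, -22) = -232/(-9 - 30) = -232/(-39) = -232*(-1/39) = 232/39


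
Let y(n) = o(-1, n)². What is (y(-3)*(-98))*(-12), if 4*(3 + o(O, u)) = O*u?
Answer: 11907/2 ≈ 5953.5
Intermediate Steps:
o(O, u) = -3 + O*u/4 (o(O, u) = -3 + (O*u)/4 = -3 + O*u/4)
y(n) = (-3 - n/4)² (y(n) = (-3 + (¼)*(-1)*n)² = (-3 - n/4)²)
(y(-3)*(-98))*(-12) = (((12 - 3)²/16)*(-98))*(-12) = (((1/16)*9²)*(-98))*(-12) = (((1/16)*81)*(-98))*(-12) = ((81/16)*(-98))*(-12) = -3969/8*(-12) = 11907/2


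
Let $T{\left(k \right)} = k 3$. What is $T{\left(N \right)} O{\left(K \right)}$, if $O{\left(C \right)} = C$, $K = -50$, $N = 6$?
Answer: $-900$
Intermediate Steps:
$T{\left(k \right)} = 3 k$
$T{\left(N \right)} O{\left(K \right)} = 3 \cdot 6 \left(-50\right) = 18 \left(-50\right) = -900$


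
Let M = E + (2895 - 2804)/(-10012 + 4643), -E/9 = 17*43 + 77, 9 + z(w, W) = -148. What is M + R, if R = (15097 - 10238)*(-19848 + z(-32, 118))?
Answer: -5735482454/59 ≈ -9.7212e+7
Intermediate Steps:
z(w, W) = -157 (z(w, W) = -9 - 148 = -157)
R = -97204295 (R = (15097 - 10238)*(-19848 - 157) = 4859*(-20005) = -97204295)
E = -7272 (E = -9*(17*43 + 77) = -9*(731 + 77) = -9*808 = -7272)
M = -429049/59 (M = -7272 + (2895 - 2804)/(-10012 + 4643) = -7272 + 91/(-5369) = -7272 + 91*(-1/5369) = -7272 - 1/59 = -429049/59 ≈ -7272.0)
M + R = -429049/59 - 97204295 = -5735482454/59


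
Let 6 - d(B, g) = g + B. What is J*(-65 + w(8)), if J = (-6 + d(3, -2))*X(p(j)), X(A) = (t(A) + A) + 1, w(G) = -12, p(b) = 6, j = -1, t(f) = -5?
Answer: 154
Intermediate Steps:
d(B, g) = 6 - B - g (d(B, g) = 6 - (g + B) = 6 - (B + g) = 6 + (-B - g) = 6 - B - g)
X(A) = -4 + A (X(A) = (-5 + A) + 1 = -4 + A)
J = -2 (J = (-6 + (6 - 1*3 - 1*(-2)))*(-4 + 6) = (-6 + (6 - 3 + 2))*2 = (-6 + 5)*2 = -1*2 = -2)
J*(-65 + w(8)) = -2*(-65 - 12) = -2*(-77) = 154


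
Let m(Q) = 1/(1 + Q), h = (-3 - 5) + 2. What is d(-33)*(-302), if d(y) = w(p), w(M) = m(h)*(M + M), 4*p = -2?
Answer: -302/5 ≈ -60.400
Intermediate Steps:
h = -6 (h = -8 + 2 = -6)
p = -½ (p = (¼)*(-2) = -½ ≈ -0.50000)
w(M) = -2*M/5 (w(M) = (M + M)/(1 - 6) = (2*M)/(-5) = -2*M/5)
d(y) = ⅕ (d(y) = -⅖*(-½) = ⅕)
d(-33)*(-302) = (⅕)*(-302) = -302/5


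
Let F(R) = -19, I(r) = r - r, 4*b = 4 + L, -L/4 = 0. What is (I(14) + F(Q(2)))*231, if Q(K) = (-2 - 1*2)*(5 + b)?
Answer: -4389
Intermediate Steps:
L = 0 (L = -4*0 = 0)
b = 1 (b = (4 + 0)/4 = (¼)*4 = 1)
Q(K) = -24 (Q(K) = (-2 - 1*2)*(5 + 1) = (-2 - 2)*6 = -4*6 = -24)
I(r) = 0
(I(14) + F(Q(2)))*231 = (0 - 19)*231 = -19*231 = -4389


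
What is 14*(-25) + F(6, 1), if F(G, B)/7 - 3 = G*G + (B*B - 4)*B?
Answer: -98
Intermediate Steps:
F(G, B) = 21 + 7*G² + 7*B*(-4 + B²) (F(G, B) = 21 + 7*(G*G + (B*B - 4)*B) = 21 + 7*(G² + (B² - 4)*B) = 21 + 7*(G² + (-4 + B²)*B) = 21 + 7*(G² + B*(-4 + B²)) = 21 + (7*G² + 7*B*(-4 + B²)) = 21 + 7*G² + 7*B*(-4 + B²))
14*(-25) + F(6, 1) = 14*(-25) + (21 - 28*1 + 7*1³ + 7*6²) = -350 + (21 - 28 + 7*1 + 7*36) = -350 + (21 - 28 + 7 + 252) = -350 + 252 = -98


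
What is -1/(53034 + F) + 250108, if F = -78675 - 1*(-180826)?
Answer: 38813009979/155185 ≈ 2.5011e+5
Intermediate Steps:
F = 102151 (F = -78675 + 180826 = 102151)
-1/(53034 + F) + 250108 = -1/(53034 + 102151) + 250108 = -1/155185 + 250108 = 38813009979/155185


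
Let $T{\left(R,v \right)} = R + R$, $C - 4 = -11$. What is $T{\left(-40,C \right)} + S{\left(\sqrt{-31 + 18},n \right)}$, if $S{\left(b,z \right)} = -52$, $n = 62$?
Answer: $-132$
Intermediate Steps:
$C = -7$ ($C = 4 - 11 = -7$)
$T{\left(R,v \right)} = 2 R$
$T{\left(-40,C \right)} + S{\left(\sqrt{-31 + 18},n \right)} = 2 \left(-40\right) - 52 = -80 - 52 = -132$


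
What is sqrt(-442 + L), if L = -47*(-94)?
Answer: 2*sqrt(994) ≈ 63.056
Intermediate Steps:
L = 4418
sqrt(-442 + L) = sqrt(-442 + 4418) = sqrt(3976) = 2*sqrt(994)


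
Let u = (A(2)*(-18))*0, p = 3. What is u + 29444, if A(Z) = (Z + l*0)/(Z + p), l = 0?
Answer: 29444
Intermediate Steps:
A(Z) = Z/(3 + Z) (A(Z) = (Z + 0*0)/(Z + 3) = (Z + 0)/(3 + Z) = Z/(3 + Z))
u = 0 (u = ((2/(3 + 2))*(-18))*0 = ((2/5)*(-18))*0 = ((2*(⅕))*(-18))*0 = ((⅖)*(-18))*0 = -36/5*0 = 0)
u + 29444 = 0 + 29444 = 29444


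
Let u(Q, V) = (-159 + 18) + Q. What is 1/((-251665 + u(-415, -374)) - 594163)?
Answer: -1/846384 ≈ -1.1815e-6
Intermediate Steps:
u(Q, V) = -141 + Q
1/((-251665 + u(-415, -374)) - 594163) = 1/((-251665 + (-141 - 415)) - 594163) = 1/((-251665 - 556) - 594163) = 1/(-252221 - 594163) = 1/(-846384) = -1/846384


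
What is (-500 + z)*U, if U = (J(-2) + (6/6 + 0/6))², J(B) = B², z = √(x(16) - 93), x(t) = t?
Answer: -12500 + 25*I*√77 ≈ -12500.0 + 219.37*I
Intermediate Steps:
z = I*√77 (z = √(16 - 93) = √(-77) = I*√77 ≈ 8.775*I)
U = 25 (U = ((-2)² + (6/6 + 0/6))² = (4 + (6*(⅙) + 0*(⅙)))² = (4 + (1 + 0))² = (4 + 1)² = 5² = 25)
(-500 + z)*U = (-500 + I*√77)*25 = -12500 + 25*I*√77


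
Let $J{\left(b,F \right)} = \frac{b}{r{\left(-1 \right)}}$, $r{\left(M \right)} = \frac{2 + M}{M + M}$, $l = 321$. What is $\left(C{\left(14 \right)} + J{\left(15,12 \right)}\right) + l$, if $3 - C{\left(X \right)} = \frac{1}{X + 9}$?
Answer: $\frac{6761}{23} \approx 293.96$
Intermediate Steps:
$C{\left(X \right)} = 3 - \frac{1}{9 + X}$ ($C{\left(X \right)} = 3 - \frac{1}{X + 9} = 3 - \frac{1}{9 + X}$)
$r{\left(M \right)} = \frac{2 + M}{2 M}$
$J{\left(b,F \right)} = - 2 b$ ($J{\left(b,F \right)} = \frac{b}{\frac{1}{2} \frac{1}{-1} \left(2 - 1\right)} = \frac{b}{\frac{1}{2} \left(-1\right) 1} = \frac{b}{- \frac{1}{2}} = b \left(-2\right) = - 2 b$)
$\left(C{\left(14 \right)} + J{\left(15,12 \right)}\right) + l = \left(\frac{26 + 3 \cdot 14}{9 + 14} - 30\right) + 321 = \left(\frac{26 + 42}{23} - 30\right) + 321 = \left(\frac{1}{23} \cdot 68 - 30\right) + 321 = \left(\frac{68}{23} - 30\right) + 321 = - \frac{622}{23} + 321 = \frac{6761}{23}$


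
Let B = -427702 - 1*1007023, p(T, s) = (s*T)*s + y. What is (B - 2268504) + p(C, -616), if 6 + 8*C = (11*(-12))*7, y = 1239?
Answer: -47813750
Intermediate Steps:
C = -465/4 (C = -3/4 + ((11*(-12))*7)/8 = -3/4 + (-132*7)/8 = -3/4 + (1/8)*(-924) = -3/4 - 231/2 = -465/4 ≈ -116.25)
p(T, s) = 1239 + T*s**2 (p(T, s) = (s*T)*s + 1239 = (T*s)*s + 1239 = T*s**2 + 1239 = 1239 + T*s**2)
B = -1434725 (B = -427702 - 1007023 = -1434725)
(B - 2268504) + p(C, -616) = (-1434725 - 2268504) + (1239 - 465/4*(-616)**2) = -3703229 + (1239 - 465/4*379456) = -3703229 + (1239 - 44111760) = -3703229 - 44110521 = -47813750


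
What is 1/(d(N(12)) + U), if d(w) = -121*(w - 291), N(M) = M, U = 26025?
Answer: 1/59784 ≈ 1.6727e-5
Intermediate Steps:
d(w) = 35211 - 121*w (d(w) = -121*(-291 + w) = 35211 - 121*w)
1/(d(N(12)) + U) = 1/((35211 - 121*12) + 26025) = 1/((35211 - 1452) + 26025) = 1/(33759 + 26025) = 1/59784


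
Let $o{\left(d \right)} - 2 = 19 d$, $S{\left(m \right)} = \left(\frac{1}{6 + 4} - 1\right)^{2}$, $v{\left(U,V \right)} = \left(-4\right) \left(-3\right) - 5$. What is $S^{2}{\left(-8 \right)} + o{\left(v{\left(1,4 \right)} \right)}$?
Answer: $\frac{1356561}{10000} \approx 135.66$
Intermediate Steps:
$v{\left(U,V \right)} = 7$ ($v{\left(U,V \right)} = 12 - 5 = 7$)
$S{\left(m \right)} = \frac{81}{100}$ ($S{\left(m \right)} = \left(\frac{1}{10} - 1\right)^{2} = \left(- \frac{9}{10}\right)^{2} = \frac{81}{100}$)
$o{\left(d \right)} = 2 + 19 d$
$S^{2}{\left(-8 \right)} + o{\left(v{\left(1,4 \right)} \right)} = \left(\frac{81}{100}\right)^{2} + \left(2 + 19 \cdot 7\right) = \frac{6561}{10000} + \left(2 + 133\right) = \frac{6561}{10000} + 135 = \frac{1356561}{10000}$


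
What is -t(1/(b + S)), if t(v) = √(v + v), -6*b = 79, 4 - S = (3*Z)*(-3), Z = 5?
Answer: -2*√645/215 ≈ -0.23625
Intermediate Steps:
S = 49 (S = 4 - 3*5*(-3) = 4 - 15*(-3) = 4 - 1*(-45) = 4 + 45 = 49)
b = -79/6 (b = -⅙*79 = -79/6 ≈ -13.167)
t(v) = √2*√v (t(v) = √(2*v) = √2*√v)
-t(1/(b + S)) = -√2*√(1/(-79/6 + 49)) = -√2*√(1/(215/6)) = -√2*√(6/215) = -√2*√1290/215 = -2*√645/215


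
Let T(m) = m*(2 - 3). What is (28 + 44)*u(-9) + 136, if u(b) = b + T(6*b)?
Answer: 3376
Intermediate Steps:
T(m) = -m (T(m) = m*(-1) = -m)
u(b) = -5*b (u(b) = b - 6*b = -5*b)
(28 + 44)*u(-9) + 136 = (28 + 44)*(-5*(-9)) + 136 = 72*45 + 136 = 3240 + 136 = 3376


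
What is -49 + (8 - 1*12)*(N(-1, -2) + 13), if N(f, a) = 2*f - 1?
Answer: -89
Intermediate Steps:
N(f, a) = -1 + 2*f
-49 + (8 - 1*12)*(N(-1, -2) + 13) = -49 + (8 - 1*12)*((-1 + 2*(-1)) + 13) = -49 + (8 - 12)*((-1 - 2) + 13) = -49 - 4*(-3 + 13) = -49 - 4*10 = -49 - 40 = -89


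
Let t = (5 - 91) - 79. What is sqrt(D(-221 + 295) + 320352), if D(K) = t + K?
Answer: sqrt(320261) ≈ 565.92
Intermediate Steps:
t = -165 (t = -86 - 79 = -165)
D(K) = -165 + K
sqrt(D(-221 + 295) + 320352) = sqrt((-165 + (-221 + 295)) + 320352) = sqrt((-165 + 74) + 320352) = sqrt(-91 + 320352) = sqrt(320261)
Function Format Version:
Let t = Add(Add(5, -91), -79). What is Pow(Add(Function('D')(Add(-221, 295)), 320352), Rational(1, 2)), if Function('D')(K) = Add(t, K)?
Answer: Pow(320261, Rational(1, 2)) ≈ 565.92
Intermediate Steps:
t = -165 (t = Add(-86, -79) = -165)
Function('D')(K) = Add(-165, K)
Pow(Add(Function('D')(Add(-221, 295)), 320352), Rational(1, 2)) = Pow(Add(Add(-165, Add(-221, 295)), 320352), Rational(1, 2)) = Pow(Add(Add(-165, 74), 320352), Rational(1, 2)) = Pow(Add(-91, 320352), Rational(1, 2)) = Pow(320261, Rational(1, 2))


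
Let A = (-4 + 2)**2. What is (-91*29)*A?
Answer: -10556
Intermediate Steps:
A = 4 (A = (-2)**2 = 4)
(-91*29)*A = -91*29*4 = -2639*4 = -10556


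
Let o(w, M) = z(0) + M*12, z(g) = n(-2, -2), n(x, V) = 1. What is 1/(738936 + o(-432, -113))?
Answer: 1/737581 ≈ 1.3558e-6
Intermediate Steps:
z(g) = 1
o(w, M) = 1 + 12*M (o(w, M) = 1 + M*12 = 1 + 12*M)
1/(738936 + o(-432, -113)) = 1/(738936 + (1 + 12*(-113))) = 1/(738936 + (1 - 1356)) = 1/(738936 - 1355) = 1/737581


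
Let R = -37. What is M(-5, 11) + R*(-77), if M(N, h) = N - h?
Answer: 2833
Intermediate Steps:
M(-5, 11) + R*(-77) = (-5 - 1*11) - 37*(-77) = (-5 - 11) + 2849 = -16 + 2849 = 2833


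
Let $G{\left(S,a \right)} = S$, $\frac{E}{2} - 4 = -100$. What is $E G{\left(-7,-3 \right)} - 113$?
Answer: $1231$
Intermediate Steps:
$E = -192$ ($E = 8 + 2 \left(-100\right) = 8 - 200 = -192$)
$E G{\left(-7,-3 \right)} - 113 = \left(-192\right) \left(-7\right) - 113 = 1344 - 113 = 1231$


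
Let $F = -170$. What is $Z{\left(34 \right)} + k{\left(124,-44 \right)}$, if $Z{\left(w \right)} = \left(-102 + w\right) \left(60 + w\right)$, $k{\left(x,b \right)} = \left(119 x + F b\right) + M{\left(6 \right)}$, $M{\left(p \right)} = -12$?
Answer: $15832$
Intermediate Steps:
$k{\left(x,b \right)} = -12 - 170 b + 119 x$ ($k{\left(x,b \right)} = \left(119 x - 170 b\right) - 12 = \left(- 170 b + 119 x\right) - 12 = -12 - 170 b + 119 x$)
$Z{\left(34 \right)} + k{\left(124,-44 \right)} = \left(-6120 + 34^{2} - 1428\right) - -22224 = \left(-6120 + 1156 - 1428\right) + \left(-12 + 7480 + 14756\right) = -6392 + 22224 = 15832$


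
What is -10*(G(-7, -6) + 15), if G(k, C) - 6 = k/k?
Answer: -220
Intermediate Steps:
G(k, C) = 7 (G(k, C) = 6 + k/k = 6 + 1 = 7)
-10*(G(-7, -6) + 15) = -10*(7 + 15) = -10*22 = -220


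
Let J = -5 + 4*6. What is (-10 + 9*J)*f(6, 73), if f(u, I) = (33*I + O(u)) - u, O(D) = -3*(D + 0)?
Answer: 383985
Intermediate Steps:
O(D) = -3*D
J = 19 (J = -5 + 24 = 19)
f(u, I) = -4*u + 33*I (f(u, I) = (33*I - 3*u) - u = (-3*u + 33*I) - u = -4*u + 33*I)
(-10 + 9*J)*f(6, 73) = (-10 + 9*19)*(-4*6 + 33*73) = (-10 + 171)*(-24 + 2409) = 161*2385 = 383985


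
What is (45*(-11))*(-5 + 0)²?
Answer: -12375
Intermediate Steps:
(45*(-11))*(-5 + 0)² = -495*(-5)² = -495*25 = -12375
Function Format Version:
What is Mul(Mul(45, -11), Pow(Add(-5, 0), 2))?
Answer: -12375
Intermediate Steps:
Mul(Mul(45, -11), Pow(Add(-5, 0), 2)) = Mul(-495, Pow(-5, 2)) = Mul(-495, 25) = -12375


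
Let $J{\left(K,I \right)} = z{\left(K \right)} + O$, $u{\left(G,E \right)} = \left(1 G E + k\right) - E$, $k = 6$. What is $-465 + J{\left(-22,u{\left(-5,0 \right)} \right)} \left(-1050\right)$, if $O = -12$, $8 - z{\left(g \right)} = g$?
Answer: $-19365$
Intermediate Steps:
$z{\left(g \right)} = 8 - g$
$u{\left(G,E \right)} = 6 - E + E G$ ($u{\left(G,E \right)} = \left(1 G E + 6\right) - E = \left(G E + 6\right) - E = \left(E G + 6\right) - E = \left(6 + E G\right) - E = 6 - E + E G$)
$J{\left(K,I \right)} = -4 - K$ ($J{\left(K,I \right)} = \left(8 - K\right) - 12 = -4 - K$)
$-465 + J{\left(-22,u{\left(-5,0 \right)} \right)} \left(-1050\right) = -465 + \left(-4 - -22\right) \left(-1050\right) = -465 + \left(-4 + 22\right) \left(-1050\right) = -465 + 18 \left(-1050\right) = -465 - 18900 = -19365$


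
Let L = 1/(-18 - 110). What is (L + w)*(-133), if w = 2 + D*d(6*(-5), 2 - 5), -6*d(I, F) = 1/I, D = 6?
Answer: -517237/1920 ≈ -269.39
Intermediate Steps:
L = -1/128 (L = 1/(-128) = -1/128 ≈ -0.0078125)
d(I, F) = -1/(6*I)
w = 61/30 (w = 2 + 6*(-1/(6*(6*(-5)))) = 2 + 6*(-1/6/(-30)) = 2 + 6*(-1/6*(-1/30)) = 2 + 6*(1/180) = 2 + 1/30 = 61/30 ≈ 2.0333)
(L + w)*(-133) = (-1/128 + 61/30)*(-133) = (3889/1920)*(-133) = -517237/1920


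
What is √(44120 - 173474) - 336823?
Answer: -336823 + I*√129354 ≈ -3.3682e+5 + 359.66*I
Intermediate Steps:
√(44120 - 173474) - 336823 = √(-129354) - 336823 = I*√129354 - 336823 = -336823 + I*√129354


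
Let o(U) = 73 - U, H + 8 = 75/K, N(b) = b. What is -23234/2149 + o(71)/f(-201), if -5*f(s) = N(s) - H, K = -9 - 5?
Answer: -60734858/5645423 ≈ -10.758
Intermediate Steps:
K = -14
H = -187/14 (H = -8 + 75/(-14) = -8 + 75*(-1/14) = -8 - 75/14 = -187/14 ≈ -13.357)
f(s) = -187/70 - s/5 (f(s) = -(s - 1*(-187/14))/5 = -(s + 187/14)/5 = -(187/14 + s)/5 = -187/70 - s/5)
-23234/2149 + o(71)/f(-201) = -23234/2149 + (73 - 1*71)/(-187/70 - ⅕*(-201)) = -23234*1/2149 + (73 - 71)/(-187/70 + 201/5) = -23234/2149 + 2/(2627/70) = -23234/2149 + 2*(70/2627) = -23234/2149 + 140/2627 = -60734858/5645423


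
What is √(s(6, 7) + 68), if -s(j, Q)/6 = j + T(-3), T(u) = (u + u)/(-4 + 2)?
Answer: √14 ≈ 3.7417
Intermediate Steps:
T(u) = -u (T(u) = (2*u)/(-2) = (2*u)*(-½) = -u)
s(j, Q) = -18 - 6*j (s(j, Q) = -6*(j - 1*(-3)) = -6*(j + 3) = -6*(3 + j) = -18 - 6*j)
√(s(6, 7) + 68) = √((-18 - 6*6) + 68) = √((-18 - 36) + 68) = √(-54 + 68) = √14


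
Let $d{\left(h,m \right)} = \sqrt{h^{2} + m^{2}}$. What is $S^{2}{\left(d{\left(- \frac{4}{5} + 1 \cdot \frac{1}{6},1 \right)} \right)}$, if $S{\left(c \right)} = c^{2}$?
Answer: $\frac{1590121}{810000} \approx 1.9631$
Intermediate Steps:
$S^{2}{\left(d{\left(- \frac{4}{5} + 1 \cdot \frac{1}{6},1 \right)} \right)} = \left(\left(\sqrt{\left(- \frac{4}{5} + 1 \cdot \frac{1}{6}\right)^{2} + 1^{2}}\right)^{2}\right)^{2} = \left(\left(\sqrt{\left(\left(-4\right) \frac{1}{5} + 1 \cdot \frac{1}{6}\right)^{2} + 1}\right)^{2}\right)^{2} = \left(\left(\sqrt{\left(- \frac{4}{5} + \frac{1}{6}\right)^{2} + 1}\right)^{2}\right)^{2} = \left(\left(\sqrt{\left(- \frac{19}{30}\right)^{2} + 1}\right)^{2}\right)^{2} = \left(\left(\sqrt{\frac{361}{900} + 1}\right)^{2}\right)^{2} = \left(\left(\sqrt{\frac{1261}{900}}\right)^{2}\right)^{2} = \left(\left(\frac{\sqrt{1261}}{30}\right)^{2}\right)^{2} = \left(\frac{1261}{900}\right)^{2} = \frac{1590121}{810000}$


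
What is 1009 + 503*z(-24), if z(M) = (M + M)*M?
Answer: 580465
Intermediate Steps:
z(M) = 2*M² (z(M) = (2*M)*M = 2*M²)
1009 + 503*z(-24) = 1009 + 503*(2*(-24)²) = 1009 + 503*(2*576) = 1009 + 503*1152 = 1009 + 579456 = 580465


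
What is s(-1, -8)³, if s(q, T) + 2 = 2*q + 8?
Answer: 64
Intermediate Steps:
s(q, T) = 6 + 2*q (s(q, T) = -2 + (2*q + 8) = -2 + (8 + 2*q) = 6 + 2*q)
s(-1, -8)³ = (6 + 2*(-1))³ = (6 - 2)³ = 4³ = 64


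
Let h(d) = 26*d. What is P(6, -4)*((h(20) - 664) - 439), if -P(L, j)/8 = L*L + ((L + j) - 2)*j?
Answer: 167904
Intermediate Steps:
P(L, j) = -8*L**2 - 8*j*(-2 + L + j) (P(L, j) = -8*(L*L + ((L + j) - 2)*j) = -8*(L**2 + (-2 + L + j)*j) = -8*(L**2 + j*(-2 + L + j)) = -8*L**2 - 8*j*(-2 + L + j))
P(6, -4)*((h(20) - 664) - 439) = (-8*6**2 - 8*(-4)**2 + 16*(-4) - 8*6*(-4))*((26*20 - 664) - 439) = (-8*36 - 8*16 - 64 + 192)*((520 - 664) - 439) = (-288 - 128 - 64 + 192)*(-144 - 439) = -288*(-583) = 167904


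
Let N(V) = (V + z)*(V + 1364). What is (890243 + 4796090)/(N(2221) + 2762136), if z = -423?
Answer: 5686333/9207966 ≈ 0.61755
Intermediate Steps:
N(V) = (-423 + V)*(1364 + V) (N(V) = (V - 423)*(V + 1364) = (-423 + V)*(1364 + V))
(890243 + 4796090)/(N(2221) + 2762136) = (890243 + 4796090)/((-576972 + 2221**2 + 941*2221) + 2762136) = 5686333/((-576972 + 4932841 + 2089961) + 2762136) = 5686333/(6445830 + 2762136) = 5686333/9207966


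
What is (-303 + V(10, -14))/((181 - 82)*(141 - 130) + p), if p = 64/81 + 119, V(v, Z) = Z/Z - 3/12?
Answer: -97929/391648 ≈ -0.25004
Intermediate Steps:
V(v, Z) = ¾ (V(v, Z) = 1 - 3*1/12 = 1 - ¼ = ¾)
p = 9703/81 (p = 64*(1/81) + 119 = 64/81 + 119 = 9703/81 ≈ 119.79)
(-303 + V(10, -14))/((181 - 82)*(141 - 130) + p) = (-303 + ¾)/((181 - 82)*(141 - 130) + 9703/81) = -1209/(4*(99*11 + 9703/81)) = -1209/(4*(1089 + 9703/81)) = -1209/(4*97912/81) = -1209/4*81/97912 = -97929/391648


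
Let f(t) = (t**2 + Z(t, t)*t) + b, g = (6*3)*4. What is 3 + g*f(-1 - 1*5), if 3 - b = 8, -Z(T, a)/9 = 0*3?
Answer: 2235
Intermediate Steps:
Z(T, a) = 0 (Z(T, a) = -0*3 = -9*0 = 0)
b = -5 (b = 3 - 1*8 = 3 - 8 = -5)
g = 72 (g = 18*4 = 72)
f(t) = -5 + t**2 (f(t) = (t**2 + 0*t) - 5 = (t**2 + 0) - 5 = t**2 - 5 = -5 + t**2)
3 + g*f(-1 - 1*5) = 3 + 72*(-5 + (-1 - 1*5)**2) = 3 + 72*(-5 + (-1 - 5)**2) = 3 + 72*(-5 + (-6)**2) = 3 + 72*(-5 + 36) = 3 + 72*31 = 3 + 2232 = 2235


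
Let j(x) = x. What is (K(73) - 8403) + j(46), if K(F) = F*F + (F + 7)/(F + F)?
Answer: -221004/73 ≈ -3027.5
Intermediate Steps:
K(F) = F**2 + (7 + F)/(2*F) (K(F) = F**2 + (7 + F)/((2*F)) = F**2 + (7 + F)*(1/(2*F)) = F**2 + (7 + F)/(2*F))
(K(73) - 8403) + j(46) = ((1/2)*(7 + 73 + 2*73**3)/73 - 8403) + 46 = ((1/2)*(1/73)*(7 + 73 + 2*389017) - 8403) + 46 = ((1/2)*(1/73)*(7 + 73 + 778034) - 8403) + 46 = ((1/2)*(1/73)*778114 - 8403) + 46 = (389057/73 - 8403) + 46 = -224362/73 + 46 = -221004/73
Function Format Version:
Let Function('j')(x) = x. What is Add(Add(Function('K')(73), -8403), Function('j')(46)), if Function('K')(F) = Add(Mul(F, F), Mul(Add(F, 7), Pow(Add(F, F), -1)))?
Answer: Rational(-221004, 73) ≈ -3027.5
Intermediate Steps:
Function('K')(F) = Add(Pow(F, 2), Mul(Rational(1, 2), Pow(F, -1), Add(7, F))) (Function('K')(F) = Add(Pow(F, 2), Mul(Add(7, F), Pow(Mul(2, F), -1))) = Add(Pow(F, 2), Mul(Add(7, F), Mul(Rational(1, 2), Pow(F, -1)))) = Add(Pow(F, 2), Mul(Rational(1, 2), Pow(F, -1), Add(7, F))))
Add(Add(Function('K')(73), -8403), Function('j')(46)) = Add(Add(Mul(Rational(1, 2), Pow(73, -1), Add(7, 73, Mul(2, Pow(73, 3)))), -8403), 46) = Add(Add(Mul(Rational(1, 2), Rational(1, 73), Add(7, 73, Mul(2, 389017))), -8403), 46) = Add(Add(Mul(Rational(1, 2), Rational(1, 73), Add(7, 73, 778034)), -8403), 46) = Add(Add(Mul(Rational(1, 2), Rational(1, 73), 778114), -8403), 46) = Add(Add(Rational(389057, 73), -8403), 46) = Add(Rational(-224362, 73), 46) = Rational(-221004, 73)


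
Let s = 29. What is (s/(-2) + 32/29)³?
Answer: -469097433/195112 ≈ -2404.2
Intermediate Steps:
(s/(-2) + 32/29)³ = (29/(-2) + 32/29)³ = (29*(-½) + 32*(1/29))³ = (-29/2 + 32/29)³ = (-777/58)³ = -469097433/195112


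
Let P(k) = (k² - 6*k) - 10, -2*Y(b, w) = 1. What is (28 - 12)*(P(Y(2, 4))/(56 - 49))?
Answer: -108/7 ≈ -15.429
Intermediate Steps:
Y(b, w) = -½ (Y(b, w) = -½*1 = -½)
P(k) = -10 + k² - 6*k
(28 - 12)*(P(Y(2, 4))/(56 - 49)) = (28 - 12)*((-10 + (-½)² - 6*(-½))/(56 - 49)) = 16*((-10 + ¼ + 3)/7) = 16*(-27/4*⅐) = 16*(-27/28) = -108/7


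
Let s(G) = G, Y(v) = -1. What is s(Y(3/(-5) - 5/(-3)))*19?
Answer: -19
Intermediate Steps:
s(Y(3/(-5) - 5/(-3)))*19 = -1*19 = -19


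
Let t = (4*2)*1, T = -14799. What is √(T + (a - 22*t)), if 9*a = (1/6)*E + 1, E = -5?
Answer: I*√4851894/18 ≈ 122.37*I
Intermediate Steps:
t = 8 (t = 8*1 = 8)
a = 1/54 (a = ((1/6)*(-5) + 1)/9 = ((1*(⅙))*(-5) + 1)/9 = ((⅙)*(-5) + 1)/9 = (-⅚ + 1)/9 = (⅑)*(⅙) = 1/54 ≈ 0.018519)
√(T + (a - 22*t)) = √(-14799 + (1/54 - 22*8)) = √(-14799 + (1/54 - 176)) = √(-14799 - 9503/54) = √(-808649/54) = I*√4851894/18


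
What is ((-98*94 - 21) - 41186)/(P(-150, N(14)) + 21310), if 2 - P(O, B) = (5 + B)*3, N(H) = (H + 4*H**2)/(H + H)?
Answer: -100838/42423 ≈ -2.3770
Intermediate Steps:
N(H) = (H + 4*H**2)/(2*H) (N(H) = (H + 4*H**2)/((2*H)) = (H + 4*H**2)*(1/(2*H)) = (H + 4*H**2)/(2*H))
P(O, B) = -13 - 3*B (P(O, B) = 2 - (5 + B)*3 = 2 - (15 + 3*B) = 2 + (-15 - 3*B) = -13 - 3*B)
((-98*94 - 21) - 41186)/(P(-150, N(14)) + 21310) = ((-98*94 - 21) - 41186)/((-13 - 3*(1/2 + 2*14)) + 21310) = ((-9212 - 21) - 41186)/((-13 - 3*(1/2 + 28)) + 21310) = (-9233 - 41186)/((-13 - 3*57/2) + 21310) = -50419/((-13 - 171/2) + 21310) = -50419/(-197/2 + 21310) = -50419/42423/2 = -50419*2/42423 = -100838/42423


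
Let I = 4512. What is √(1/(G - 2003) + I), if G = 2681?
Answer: √2074094886/678 ≈ 67.171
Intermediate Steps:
√(1/(G - 2003) + I) = √(1/(2681 - 2003) + 4512) = √(1/678 + 4512) = √(3059137/678) = √2074094886/678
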